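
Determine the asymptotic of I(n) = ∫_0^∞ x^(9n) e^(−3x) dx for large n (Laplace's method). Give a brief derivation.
I(n) ~ (sqrt(2π·9n) / 3) · (9n/(3e))^(9n)

Write the integrand as exp(9n ln x − 3x) and set f(x) = 9n ln x − 3x. Then f'(x) = 9n/x − 3 = 0 at x* = 9n/3, and f''(x*) = −9n/x*^2 = −3^2/(9n). Laplace's method (interior maximum) gives
  I(n) ~ e^(f(x*)) · sqrt(2π / |f''(x*)|)
        = exp(9n ln(9n/3) − 9n) · sqrt(2π · 9n / 3^2)
        = (9n/3)^(9n) e^(−9n) · sqrt(2π·9n) / 3
        = (sqrt(2π·9n) / 3) · (9n/(3e))^(9n).
This matches Γ(9n+1)/3^(9n+1) with Stirling applied to Γ.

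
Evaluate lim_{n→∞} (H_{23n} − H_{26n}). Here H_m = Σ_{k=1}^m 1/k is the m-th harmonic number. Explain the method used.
lim = ln(23/26)

Euler-Maclaurin gives H_m = ln m + γ + 1/(2m) + O(1/m^2). The γ and O(1/m) terms cancel in the difference:
  H_{23n} − H_{26n} = ln(23n) − ln(26n) + O(1/n) = ln(23/26) + O(1/n).
Hence the limit is ln(23/26).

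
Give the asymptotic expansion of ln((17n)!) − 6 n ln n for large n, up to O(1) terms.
ln((17n)!) − 6 n ln n = 11 n ln n + 17(ln 17 − 1) n + (1/2) ln(2π·17n) + O(1/n)

Stirling: ln((17n)!) = 17n ln(17n) − 17n + (1/2) ln(2π·17n) + O(1/n).
Expand 17n ln(17n) = 17n (ln n + ln 17) = 17n ln n + 17n ln 17.
Subtract 6n ln n: leading term is (17 − 6) n ln n = 11 n ln n. The next term is 17n ln 17 − 17n = 17(ln 17 − 1) n. Then the (1/2) ln(2π·17n) correction.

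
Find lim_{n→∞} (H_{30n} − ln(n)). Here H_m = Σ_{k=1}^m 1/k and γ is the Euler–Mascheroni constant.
lim = ln 30 + γ

By Euler-Maclaurin, H_m = ln m + γ + O(1/m). So
  H_{30n} − ln(n) = ln(30n) + γ − ln(n) + O(1/n)
                       = ln(30/1) + γ + O(1/n).
Hence the limit is ln(30/1) + γ.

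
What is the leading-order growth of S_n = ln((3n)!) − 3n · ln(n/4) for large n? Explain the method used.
S_n ~ 3n · (ln 12 − 1) + O(ln n)

Stirling: ln((3n)!) = 3n ln(3n) − 3n + O(ln n).
  S_n = 3n ln(3n) − 3n − 3n ln(n/4) + O(ln n)
      = 3n ln(3n) − 3n ln n + 3n ln 4 − 3n + O(ln n)
      = 3n ln 3 + 3n ln 4 − 3n + O(ln n)
      = 3n (ln 12 − 1) + O(ln n).
Numerically ln(12) − 1 ≈ 1.4849.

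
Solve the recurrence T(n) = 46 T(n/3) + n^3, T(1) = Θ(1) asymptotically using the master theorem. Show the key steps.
T(n) = Θ(n^(log_3 46))

Master theorem: compare f(n) = n^3 to n^(log_3 46) where log_3 46 ≈ 3.485. Since 3 < log_3 46, we have f(n) = O(n^(log_3 46 − ε)) for some ε > 0 — Case 1. Hence T(n) = Θ(n^(log_3 46)).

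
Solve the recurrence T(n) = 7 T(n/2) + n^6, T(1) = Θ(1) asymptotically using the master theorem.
T(n) = Θ(n^6)

log_2 7 ≈ 2.807. f(n) = n^6 dominates n^(log_2 7) since 6 > 2.807, and the regularity condition a·f(n/b) = 7·(n/2)^6 = (7/64)·n^6 ≤ c·f(n) holds with c = 7/64 ≈ 0.109 < 1. So this is Case 3: T(n) = Θ(f(n)) = Θ(n^6).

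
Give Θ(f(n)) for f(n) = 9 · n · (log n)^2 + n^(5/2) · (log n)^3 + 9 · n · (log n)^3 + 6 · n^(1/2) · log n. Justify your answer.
f(n) ∈ Θ(n^(5/2) · (log n)^3)

Compare the terms by growth order. For large n, n^a · (log n)^b dominates n^a' · (log n)^b' iff a > a', or (a = a' and b > b'). Ranking the 4 terms shows the dominant one is n^(5/2) · (log n)^3. Hence f(n) ∈ Θ(n^(5/2) · (log n)^3).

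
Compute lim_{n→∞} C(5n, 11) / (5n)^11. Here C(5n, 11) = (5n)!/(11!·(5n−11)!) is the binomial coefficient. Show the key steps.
lim = 1/11! = 1/39916800

With N = 5n → ∞: C(N, 11) / N^11 = [N(N−1)…(N−10)] / (11! · N^11) = (1/11!) · 1 · (1 − 1/(5n)) · … · (1 − 10/(5n)). Each factor → 1 as N → ∞, so the limit is 1/11! = 1/39916800.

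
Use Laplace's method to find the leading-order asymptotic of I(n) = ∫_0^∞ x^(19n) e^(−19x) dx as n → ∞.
I(n) ~ (sqrt(2π·19n) / 19) · (19n/(19e))^(19n)

Write the integrand as exp(19n ln x − 19x) and set f(x) = 19n ln x − 19x. Then f'(x) = 19n/x − 19 = 0 at x* = 19n/19, and f''(x*) = −19n/x*^2 = −19^2/(19n). Laplace's method (interior maximum) gives
  I(n) ~ e^(f(x*)) · sqrt(2π / |f''(x*)|)
        = exp(19n ln(19n/19) − 19n) · sqrt(2π · 19n / 19^2)
        = (19n/19)^(19n) e^(−19n) · sqrt(2π·19n) / 19
        = (sqrt(2π·19n) / 19) · (19n/(19e))^(19n).
This matches Γ(19n+1)/19^(19n+1) with Stirling applied to Γ.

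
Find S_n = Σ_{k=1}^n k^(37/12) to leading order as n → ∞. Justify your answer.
S_n ~ (12/49) · n^(49/12)

Integral comparison: Σ_{k=1}^n k^(37/12) = ∫_0^n x^(37/12) dx + O(n^(37/12)). The integral is n^(1 + 37/12) / (1 + 37/12) = n^((37+12)/12) / ((37+12)/12) = (12/49) · n^(49/12).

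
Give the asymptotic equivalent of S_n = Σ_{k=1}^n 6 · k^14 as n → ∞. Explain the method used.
S_n ~ 2 · n^15 / 5

By integral comparison (Euler-Maclaurin), Σ_{k=1}^n 6 · k^14 = 6 · ∫_0^n x^14 dx + O(n^14) = 6 · n^15/15 = 2 · n^15 / 5 + O(n^14). (Equivalently, Faulhaber's formula gives the same leading term.)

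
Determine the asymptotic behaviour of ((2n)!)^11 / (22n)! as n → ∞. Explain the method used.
((2n)!)^11/(22n)! ~ ((2π·2n)^(10/2) / sqrt(11)) · 11^(−11·2n)  →  0

Write N = 2n. Stirling: N! ~ sqrt(2π N)(N/e)^N and (11N)! ~ sqrt(2π·11N)·(11N/e)^(11N).
  (N!)^11/(11N)! ~ (2π N)^(11/2) (N/e)^(11N) / [sqrt(2π·11N) (11N/e)^(11N)]
     = (2π N)^(11/2) / sqrt(2π·11N) · (N/(11N))^(11N)
     = (2π N)^((11−1)/2) / sqrt(11) · 11^(−11N).
Since 11^11 > 1, the factor 11^(−11N) decays exponentially, so the ratio → 0. Substituting N = 2n gives the stated form.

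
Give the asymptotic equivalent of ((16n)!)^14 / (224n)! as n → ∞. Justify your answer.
((16n)!)^14/(224n)! ~ ((2π·16n)^(13/2) / sqrt(14)) · 14^(−14·16n)  →  0

Write N = 16n. Stirling: N! ~ sqrt(2π N)(N/e)^N and (14N)! ~ sqrt(2π·14N)·(14N/e)^(14N).
  (N!)^14/(14N)! ~ (2π N)^(14/2) (N/e)^(14N) / [sqrt(2π·14N) (14N/e)^(14N)]
     = (2π N)^(14/2) / sqrt(2π·14N) · (N/(14N))^(14N)
     = (2π N)^((14−1)/2) / sqrt(14) · 14^(−14N).
Since 14^14 > 1, the factor 14^(−14N) decays exponentially, so the ratio → 0. Substituting N = 16n gives the stated form.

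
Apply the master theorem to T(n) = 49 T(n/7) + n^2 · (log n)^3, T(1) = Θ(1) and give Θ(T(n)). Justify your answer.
T(n) = Θ(n^2 · (log n)^4)

Here log_7 49 = 2 and f(n) = n^2 · (log n)^3 = Θ(n^(log_7 49) · (log n)^3). This is the extended Case 2 of the master theorem (f matches the critical exponent up to log factors), giving T(n) = Θ(n^(log_7 49) · (log n)^(3+1)) = Θ(n^2 · (log n)^4).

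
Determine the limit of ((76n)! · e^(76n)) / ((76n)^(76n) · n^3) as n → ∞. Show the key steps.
lim = 0

Stirling: (76n)! ~ sqrt(2π·76n) · (76n/e)^(76n). Hence
  (76n)! · e^(76n) / (76n)^(76n) ~ sqrt(2π·76n).
Dividing by n^3: sqrt(2π·76n) / n^3 = sqrt(2π·76) · n^((1−6)/2), so the expression behaves like sqrt(2π·76) · n^((1−6)/2) → 0.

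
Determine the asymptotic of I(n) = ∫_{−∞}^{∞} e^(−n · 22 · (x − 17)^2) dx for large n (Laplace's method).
I(n) = sqrt(π/(22n))

Here φ(x) = 22 · (x − 17)^2 has its unique minimum at x* = 17 with φ(x*) = 0 and φ''(x*) = 44. Laplace's method gives
  I(n) ~ e^(−n φ(x*)) · sqrt(2π / (n · φ''(x*))) = sqrt(2π / (44n)) = sqrt(π/(22n)).
This is exact: substituting u = (x − 17)·sqrt(22n) gives I(n) = (1/sqrt(22n)) ∫_{−∞}^{∞} e^(−u^2) du = sqrt(π/(22n)).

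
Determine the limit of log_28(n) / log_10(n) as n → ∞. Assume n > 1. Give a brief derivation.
lim = ln(10) / ln(28) = log_28(10)

Change of base: log_28(n) = ln n / ln 28 and log_10(n) = ln n / ln 10. The ratio is (ln n / ln 28) · (ln 10 / ln n) = ln 10 / ln 28, a constant independent of n. So the limit is ln 10 / ln 28 = log_28(10).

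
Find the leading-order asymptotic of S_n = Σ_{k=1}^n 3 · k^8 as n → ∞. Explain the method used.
S_n ~ n^9 / 3

By integral comparison (Euler-Maclaurin), Σ_{k=1}^n 3 · k^8 = 3 · ∫_0^n x^8 dx + O(n^8) = 3 · n^9/9 = n^9 / 3 + O(n^8). (Equivalently, Faulhaber's formula gives the same leading term.)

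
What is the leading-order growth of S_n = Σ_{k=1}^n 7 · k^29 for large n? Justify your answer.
S_n ~ 7 · n^30 / 30

By integral comparison (Euler-Maclaurin), Σ_{k=1}^n 7 · k^29 = 7 · ∫_0^n x^29 dx + O(n^29) = 7 · n^30/30 + O(n^29). (Equivalently, Faulhaber's formula gives the same leading term.)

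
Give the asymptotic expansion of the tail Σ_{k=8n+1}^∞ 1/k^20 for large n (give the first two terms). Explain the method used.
Σ_{k>8n} 1/k^20 = 1/(19 · (8n)^19) − 1/(2 · (8n)^20) + O(1/(8n)^21)

Compare to the integral: ∫_{8n}^∞ x^(−20) dx = [−x^(−19)/19]_{8n}^∞ = 1/((20−1)·(8n)^19). The Euler-Maclaurin correction adds −f(8n)/2 = −1/(2·(8n)^20). Euler-Maclaurin then gives
  Σ_{k>8n} 1/k^20 = ∫_{8n}^∞ dx/x^20 − 1/(2·(8n)^20) + O(1/(8n)^21).
(Equivalently this is ζ(20) − Σ_{k≤8n} 1/k^20.)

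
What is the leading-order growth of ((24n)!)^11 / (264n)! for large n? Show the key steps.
((24n)!)^11/(264n)! ~ ((2π·24n)^(10/2) / sqrt(11)) · 11^(−11·24n)  →  0

Write N = 24n. Stirling: N! ~ sqrt(2π N)(N/e)^N and (11N)! ~ sqrt(2π·11N)·(11N/e)^(11N).
  (N!)^11/(11N)! ~ (2π N)^(11/2) (N/e)^(11N) / [sqrt(2π·11N) (11N/e)^(11N)]
     = (2π N)^(11/2) / sqrt(2π·11N) · (N/(11N))^(11N)
     = (2π N)^((11−1)/2) / sqrt(11) · 11^(−11N).
Since 11^11 > 1, the factor 11^(−11N) decays exponentially, so the ratio → 0. Substituting N = 24n gives the stated form.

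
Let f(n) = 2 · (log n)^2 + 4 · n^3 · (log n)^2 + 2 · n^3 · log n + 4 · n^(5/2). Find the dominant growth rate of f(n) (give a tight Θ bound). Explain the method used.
f(n) ∈ Θ(n^3 · (log n)^2)

Compare the terms by growth order. For large n, n^a · (log n)^b dominates n^a' · (log n)^b' iff a > a', or (a = a' and b > b'). Ranking the 4 terms shows the dominant one is 4 · n^3 · (log n)^2. Hence f(n) ∈ Θ(n^3 · (log n)^2).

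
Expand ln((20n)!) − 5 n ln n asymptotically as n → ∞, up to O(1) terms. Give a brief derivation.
ln((20n)!) − 5 n ln n = 15 n ln n + 20(ln 20 − 1) n + (1/2) ln(2π·20n) + O(1/n)

Stirling: ln((20n)!) = 20n ln(20n) − 20n + (1/2) ln(2π·20n) + O(1/n).
Expand 20n ln(20n) = 20n (ln n + ln 20) = 20n ln n + 20n ln 20.
Subtract 5n ln n: leading term is (20 − 5) n ln n = 15 n ln n. The next term is 20n ln 20 − 20n = 20(ln 20 − 1) n. Then the (1/2) ln(2π·20n) correction.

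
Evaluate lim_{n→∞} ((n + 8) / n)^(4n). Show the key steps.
lim = e^32

Rewrite as (1 + 8/n)^(4n). By the standard limit (1 + x/n)^n → e^x, we have (1 + 8/n)^n → e^8, and raising to the 4th power gives e^32.
More precisely, ln[(1 + 8/n)^(4n)] = 4n · ln(1 + 8/n) = 4n · (8/n + O(1/n^2)) = 32 + O(1/n) → 32.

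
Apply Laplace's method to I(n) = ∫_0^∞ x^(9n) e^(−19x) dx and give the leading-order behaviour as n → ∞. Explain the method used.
I(n) ~ (sqrt(2π·9n) / 19) · (9n/(19e))^(9n)

Write the integrand as exp(9n ln x − 19x) and set f(x) = 9n ln x − 19x. Then f'(x) = 9n/x − 19 = 0 at x* = 9n/19, and f''(x*) = −9n/x*^2 = −19^2/(9n). Laplace's method (interior maximum) gives
  I(n) ~ e^(f(x*)) · sqrt(2π / |f''(x*)|)
        = exp(9n ln(9n/19) − 9n) · sqrt(2π · 9n / 19^2)
        = (9n/19)^(9n) e^(−9n) · sqrt(2π·9n) / 19
        = (sqrt(2π·9n) / 19) · (9n/(19e))^(9n).
This matches Γ(9n+1)/19^(9n+1) with Stirling applied to Γ.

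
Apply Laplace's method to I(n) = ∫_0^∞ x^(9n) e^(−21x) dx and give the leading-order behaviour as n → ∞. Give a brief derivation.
I(n) ~ (sqrt(2π·9n) / 21) · (9n/(21e))^(9n)

Write the integrand as exp(9n ln x − 21x) and set f(x) = 9n ln x − 21x. Then f'(x) = 9n/x − 21 = 0 at x* = 9n/21, and f''(x*) = −9n/x*^2 = −21^2/(9n). Laplace's method (interior maximum) gives
  I(n) ~ e^(f(x*)) · sqrt(2π / |f''(x*)|)
        = exp(9n ln(9n/21) − 9n) · sqrt(2π · 9n / 21^2)
        = (9n/21)^(9n) e^(−9n) · sqrt(2π·9n) / 21
        = (sqrt(2π·9n) / 21) · (9n/(21e))^(9n).
This matches Γ(9n+1)/21^(9n+1) with Stirling applied to Γ.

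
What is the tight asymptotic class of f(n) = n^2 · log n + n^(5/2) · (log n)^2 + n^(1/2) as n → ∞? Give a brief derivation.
f(n) ∈ Θ(n^(5/2) · (log n)^2)

Compare the terms by growth order. For large n, n^a · (log n)^b dominates n^a' · (log n)^b' iff a > a', or (a = a' and b > b'). Ranking the 3 terms shows the dominant one is n^(5/2) · (log n)^2. Hence f(n) ∈ Θ(n^(5/2) · (log n)^2).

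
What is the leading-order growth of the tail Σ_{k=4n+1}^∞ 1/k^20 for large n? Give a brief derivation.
Σ_{k>4n} 1/k^20 ~ 1/(19 · (4n)^19)

Compare to the integral: ∫_{4n}^∞ x^(−20) dx = [−x^(−19)/19]_{4n}^∞ = 1/((20−1)·(4n)^19). Euler-Maclaurin then gives
  Σ_{k>4n} 1/k^20 = ∫_{4n}^∞ dx/x^20 − 1/(2·(4n)^20) + O(1/(4n)^21).
(Equivalently this is ζ(20) − Σ_{k≤4n} 1/k^20.)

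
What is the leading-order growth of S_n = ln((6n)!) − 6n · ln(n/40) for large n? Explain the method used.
S_n ~ 6n · (ln 240 − 1) + O(ln n)

Stirling: ln((6n)!) = 6n ln(6n) − 6n + O(ln n).
  S_n = 6n ln(6n) − 6n − 6n ln(n/40) + O(ln n)
      = 6n ln(6n) − 6n ln n + 6n ln 40 − 6n + O(ln n)
      = 6n ln 6 + 6n ln 40 − 6n + O(ln n)
      = 6n (ln 240 − 1) + O(ln n).
Numerically ln(240) − 1 ≈ 4.4806.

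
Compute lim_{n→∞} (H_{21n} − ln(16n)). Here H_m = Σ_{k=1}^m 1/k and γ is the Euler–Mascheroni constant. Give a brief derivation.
lim = ln(21/16) + γ

By Euler-Maclaurin, H_m = ln m + γ + O(1/m). So
  H_{21n} − ln(16n) = ln(21n) + γ − ln(16n) + O(1/n)
                       = ln(21/16) + γ + O(1/n).
Hence the limit is ln(21/16) + γ.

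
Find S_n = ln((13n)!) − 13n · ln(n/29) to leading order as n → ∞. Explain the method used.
S_n ~ 13n · (ln 377 − 1) + O(ln n)

Stirling: ln((13n)!) = 13n ln(13n) − 13n + O(ln n).
  S_n = 13n ln(13n) − 13n − 13n ln(n/29) + O(ln n)
      = 13n ln(13n) − 13n ln n + 13n ln 29 − 13n + O(ln n)
      = 13n ln 13 + 13n ln 29 − 13n + O(ln n)
      = 13n (ln 377 − 1) + O(ln n).
Numerically ln(377) − 1 ≈ 4.9322.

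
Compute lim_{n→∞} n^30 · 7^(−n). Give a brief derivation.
lim = 0

Exponentials with base > 1 dominate every fixed polynomial: for any fixed c, n^c / 7^n → 0 as n → ∞ (e.g. by the ratio test, or by writing 7^n = e^(n ln 7) and noting e^(n ln 7) / n^c → ∞). Hence n^30 · 7^(−n) = n^30 / 7^n → 0.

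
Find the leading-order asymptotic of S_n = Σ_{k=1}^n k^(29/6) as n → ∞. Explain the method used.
S_n ~ (6/35) · n^(35/6)

Integral comparison: Σ_{k=1}^n k^(29/6) = ∫_0^n x^(29/6) dx + O(n^(29/6)). The integral is n^(1 + 29/6) / (1 + 29/6) = n^((29+6)/6) / ((29+6)/6) = (6/35) · n^(35/6).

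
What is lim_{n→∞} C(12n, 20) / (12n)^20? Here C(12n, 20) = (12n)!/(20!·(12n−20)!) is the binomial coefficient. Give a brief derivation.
lim = 1/20! = 1/2432902008176640000

With N = 12n → ∞: C(N, 20) / N^20 = [N(N−1)…(N−19)] / (20! · N^20) = (1/20!) · 1 · (1 − 1/(12n)) · … · (1 − 19/(12n)). Each factor → 1 as N → ∞, so the limit is 1/20! = 1/2432902008176640000.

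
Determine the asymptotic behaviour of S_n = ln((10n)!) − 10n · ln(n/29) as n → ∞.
S_n ~ 10n · (ln 290 − 1) + O(ln n)

Stirling: ln((10n)!) = 10n ln(10n) − 10n + O(ln n).
  S_n = 10n ln(10n) − 10n − 10n ln(n/29) + O(ln n)
      = 10n ln(10n) − 10n ln n + 10n ln 29 − 10n + O(ln n)
      = 10n ln 10 + 10n ln 29 − 10n + O(ln n)
      = 10n (ln 290 − 1) + O(ln n).
Numerically ln(290) − 1 ≈ 4.6699.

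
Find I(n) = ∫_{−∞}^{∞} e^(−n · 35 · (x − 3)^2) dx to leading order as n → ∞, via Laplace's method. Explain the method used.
I(n) = sqrt(π/(35n))

Here φ(x) = 35 · (x − 3)^2 has its unique minimum at x* = 3 with φ(x*) = 0 and φ''(x*) = 70. Laplace's method gives
  I(n) ~ e^(−n φ(x*)) · sqrt(2π / (n · φ''(x*))) = sqrt(2π / (70n)) = sqrt(π/(35n)).
This is exact: substituting u = (x − 3)·sqrt(35n) gives I(n) = (1/sqrt(35n)) ∫_{−∞}^{∞} e^(−u^2) du = sqrt(π/(35n)).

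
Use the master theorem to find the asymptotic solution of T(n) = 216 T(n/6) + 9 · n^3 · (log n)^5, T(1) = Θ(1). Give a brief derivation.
T(n) = Θ(n^3 · (log n)^6)

Here log_6 216 = 3 and f(n) = 9 · n^3 · (log n)^5 = Θ(n^(log_6 216) · (log n)^5). This is the extended Case 2 of the master theorem (f matches the critical exponent up to log factors), giving T(n) = Θ(n^(log_6 216) · (log n)^(5+1)) = Θ(n^3 · (log n)^6).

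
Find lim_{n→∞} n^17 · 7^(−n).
lim = 0

Exponentials with base > 1 dominate every fixed polynomial: for any fixed c, n^c / 7^n → 0 as n → ∞ (e.g. by the ratio test, or by writing 7^n = e^(n ln 7) and noting e^(n ln 7) / n^c → ∞). Hence n^17 · 7^(−n) = n^17 / 7^n → 0.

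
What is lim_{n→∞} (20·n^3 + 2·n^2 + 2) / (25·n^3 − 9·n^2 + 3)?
lim = 20/25 = 4/5

For large n the leading n^3 terms dominate both numerator and denominator. Dividing top and bottom by n^3, every other term tends to 0, leaving 20/25 = 4/5.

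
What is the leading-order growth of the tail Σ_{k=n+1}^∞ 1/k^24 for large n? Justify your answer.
Σ_{k>n} 1/k^24 ~ 1/(23 · n^23)

Compare to the integral: ∫_{n}^∞ x^(−24) dx = [−x^(−23)/23]_{n}^∞ = 1/((24−1)·n^23). Euler-Maclaurin then gives
  Σ_{k>n} 1/k^24 = ∫_{n}^∞ dx/x^24 − 1/(2·n^24) + O(1/n^25).
(Equivalently this is ζ(24) − Σ_{k≤n} 1/k^24.)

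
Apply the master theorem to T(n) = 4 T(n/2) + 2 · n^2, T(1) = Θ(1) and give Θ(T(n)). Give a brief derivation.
T(n) = Θ(n^2 log n)

log_2 4 = 2, and f(n) = 2 · n^2 = Θ(n^(log_2 4)). This is Case 2 of the master theorem: T(n) = Θ(f(n) · log n) = Θ(n^2 log n).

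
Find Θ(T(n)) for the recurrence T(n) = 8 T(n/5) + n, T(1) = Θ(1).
T(n) = Θ(n^(log_5 8))

Master theorem: compare f(n) = n to n^(log_5 8) where log_5 8 ≈ 1.292. Since 1 < log_5 8, we have f(n) = O(n^(log_5 8 − ε)) for some ε > 0 — Case 1. Hence T(n) = Θ(n^(log_5 8)).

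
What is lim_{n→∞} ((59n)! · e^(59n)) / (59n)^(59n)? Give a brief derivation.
lim = ∞

Stirling: (59n)! ~ sqrt(2π·59n) · (59n/e)^(59n). Hence
  (59n)! · e^(59n) / (59n)^(59n) ~ sqrt(2π·59n) = sqrt(2π·59) · sqrt(n) → ∞.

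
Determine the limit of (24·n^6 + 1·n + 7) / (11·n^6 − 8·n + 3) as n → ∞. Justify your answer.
lim = 24/11

For large n the leading n^6 terms dominate both numerator and denominator. Dividing top and bottom by n^6, every other term tends to 0, leaving 24/11.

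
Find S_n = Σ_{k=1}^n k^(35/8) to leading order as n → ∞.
S_n ~ (8/43) · n^(43/8)

Integral comparison: Σ_{k=1}^n k^(35/8) = ∫_0^n x^(35/8) dx + O(n^(35/8)). The integral is n^(1 + 35/8) / (1 + 35/8) = n^((35+8)/8) / ((35+8)/8) = (8/43) · n^(43/8).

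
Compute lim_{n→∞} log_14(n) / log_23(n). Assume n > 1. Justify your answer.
lim = ln(23) / ln(14) = log_14(23)

Change of base: log_14(n) = ln n / ln 14 and log_23(n) = ln n / ln 23. The ratio is (ln n / ln 14) · (ln 23 / ln n) = ln 23 / ln 14, a constant independent of n. So the limit is ln 23 / ln 14 = log_14(23).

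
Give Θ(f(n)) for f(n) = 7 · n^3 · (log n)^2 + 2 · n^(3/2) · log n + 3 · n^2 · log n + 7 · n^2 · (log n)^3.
f(n) ∈ Θ(n^3 · (log n)^2)

Compare the terms by growth order. For large n, n^a · (log n)^b dominates n^a' · (log n)^b' iff a > a', or (a = a' and b > b'). Ranking the 4 terms shows the dominant one is 7 · n^3 · (log n)^2. Hence f(n) ∈ Θ(n^3 · (log n)^2).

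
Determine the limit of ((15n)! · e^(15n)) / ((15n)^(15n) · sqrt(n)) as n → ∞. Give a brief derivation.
lim = sqrt(2π·15)

Stirling: (15n)! ~ sqrt(2π·15n) · (15n/e)^(15n). Hence
  (15n)! · e^(15n) / (15n)^(15n) ~ sqrt(2π·15n).
Dividing by sqrt(n): sqrt(2π·15n) / sqrt(n) = sqrt(2π·15) · n^((1−1)/2), so the limit is sqrt(2π·15).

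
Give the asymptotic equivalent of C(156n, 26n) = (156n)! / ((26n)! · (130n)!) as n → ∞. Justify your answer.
C(156n, 26n) ~ (46656/3125)^(26n) · sqrt(3/(5π·26n))

Write N = 26n. Apply Stirling to each factorial:
  (6N)! ~ sqrt(2π·6N) · (6N/e)^(6N),
  N! ~ sqrt(2π N) · (N/e)^N,
  (5N)! ~ sqrt(2π·5N) · (5N/e)^(5N).
The exponential factors combine to (6N)^(6N) / (N^N · (5N)^(5N)) = 6^(6N)/5^(5N) = (6^6/5^5)^N = (46656/3125)^N.
The square-root prefactors combine to sqrt(2π·6N) / (sqrt(2π N)·sqrt(2π·5N)) = sqrt(6 / (2π·5·N)) = sqrt(3/(5π·26n)).
Substituting N = 26n: C(156n, 26n) ~ (46656/3125)^(26n) · sqrt(3/(5π·26n)).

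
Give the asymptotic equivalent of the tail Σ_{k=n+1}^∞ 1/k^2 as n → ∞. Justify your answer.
Σ_{k>n} 1/k^2 ~ 1/(1 · n)

Compare to the integral: ∫_{n}^∞ x^(−2) dx = [−x^(−1)/1]_{n}^∞ = 1/((2−1)·n). Euler-Maclaurin then gives
  Σ_{k>n} 1/k^2 = ∫_{n}^∞ dx/x^2 − 1/(2·n^2) + O(1/n^3).
(Equivalently this is ζ(2) − Σ_{k≤n} 1/k^2.)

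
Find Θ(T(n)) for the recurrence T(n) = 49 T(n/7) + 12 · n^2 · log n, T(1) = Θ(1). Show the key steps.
T(n) = Θ(n^2 · (log n)^2)

Here log_7 49 = 2 and f(n) = 12 · n^2 · log n = Θ(n^(log_7 49) · (log n)^1). This is the extended Case 2 of the master theorem (f matches the critical exponent up to log factors), giving T(n) = Θ(n^(log_7 49) · (log n)^(1+1)) = Θ(n^2 · (log n)^2).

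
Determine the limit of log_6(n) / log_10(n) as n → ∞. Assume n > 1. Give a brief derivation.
lim = ln(10) / ln(6) = log_6(10)

Change of base: log_6(n) = ln n / ln 6 and log_10(n) = ln n / ln 10. The ratio is (ln n / ln 6) · (ln 10 / ln n) = ln 10 / ln 6, a constant independent of n. So the limit is ln 10 / ln 6 = log_6(10).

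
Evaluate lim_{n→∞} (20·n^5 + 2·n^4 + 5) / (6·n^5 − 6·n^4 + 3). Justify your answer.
lim = 20/6 = 10/3

For large n the leading n^5 terms dominate both numerator and denominator. Dividing top and bottom by n^5, every other term tends to 0, leaving 20/6 = 10/3.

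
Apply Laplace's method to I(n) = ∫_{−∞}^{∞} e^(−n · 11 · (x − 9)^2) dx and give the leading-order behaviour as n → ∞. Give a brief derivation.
I(n) = sqrt(π/(11n))

Here φ(x) = 11 · (x − 9)^2 has its unique minimum at x* = 9 with φ(x*) = 0 and φ''(x*) = 22. Laplace's method gives
  I(n) ~ e^(−n φ(x*)) · sqrt(2π / (n · φ''(x*))) = sqrt(2π / (22n)) = sqrt(π/(11n)).
This is exact: substituting u = (x − 9)·sqrt(11n) gives I(n) = (1/sqrt(11n)) ∫_{−∞}^{∞} e^(−u^2) du = sqrt(π/(11n)).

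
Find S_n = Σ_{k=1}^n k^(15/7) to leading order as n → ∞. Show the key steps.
S_n ~ (7/22) · n^(22/7)

Integral comparison: Σ_{k=1}^n k^(15/7) = ∫_0^n x^(15/7) dx + O(n^(15/7)). The integral is n^(1 + 15/7) / (1 + 15/7) = n^((15+7)/7) / ((15+7)/7) = (7/22) · n^(22/7).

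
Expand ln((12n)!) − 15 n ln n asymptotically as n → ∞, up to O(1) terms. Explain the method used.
ln((12n)!) − 15 n ln n = −3 n ln n + 12(ln 12 − 1) n + (1/2) ln(2π·12n) + O(1/n)

Stirling: ln((12n)!) = 12n ln(12n) − 12n + (1/2) ln(2π·12n) + O(1/n).
Expand 12n ln(12n) = 12n (ln n + ln 12) = 12n ln n + 12n ln 12.
Subtract 15n ln n: leading term is (12 − 15) n ln n = −3 n ln n. The next term is 12n ln 12 − 12n = 12(ln 12 − 1) n. Then the (1/2) ln(2π·12n) correction.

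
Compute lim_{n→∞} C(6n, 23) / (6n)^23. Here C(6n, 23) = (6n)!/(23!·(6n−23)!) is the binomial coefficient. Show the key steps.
lim = 1/23! = 1/25852016738884976640000

With N = 6n → ∞: C(N, 23) / N^23 = [N(N−1)…(N−22)] / (23! · N^23) = (1/23!) · 1 · (1 − 1/(6n)) · … · (1 − 22/(6n)). Each factor → 1 as N → ∞, so the limit is 1/23! = 1/25852016738884976640000.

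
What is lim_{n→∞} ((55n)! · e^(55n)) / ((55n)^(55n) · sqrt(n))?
lim = sqrt(2π·55)

Stirling: (55n)! ~ sqrt(2π·55n) · (55n/e)^(55n). Hence
  (55n)! · e^(55n) / (55n)^(55n) ~ sqrt(2π·55n).
Dividing by sqrt(n): sqrt(2π·55n) / sqrt(n) = sqrt(2π·55) · n^((1−1)/2), so the limit is sqrt(2π·55).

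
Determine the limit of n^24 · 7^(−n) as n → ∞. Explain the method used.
lim = 0

Exponentials with base > 1 dominate every fixed polynomial: for any fixed c, n^c / 7^n → 0 as n → ∞ (e.g. by the ratio test, or by writing 7^n = e^(n ln 7) and noting e^(n ln 7) / n^c → ∞). Hence n^24 · 7^(−n) = n^24 / 7^n → 0.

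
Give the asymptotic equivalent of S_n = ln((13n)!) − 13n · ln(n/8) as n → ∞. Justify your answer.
S_n ~ 13n · (ln 104 − 1) + O(ln n)

Stirling: ln((13n)!) = 13n ln(13n) − 13n + O(ln n).
  S_n = 13n ln(13n) − 13n − 13n ln(n/8) + O(ln n)
      = 13n ln(13n) − 13n ln n + 13n ln 8 − 13n + O(ln n)
      = 13n ln 13 + 13n ln 8 − 13n + O(ln n)
      = 13n (ln 104 − 1) + O(ln n).
Numerically ln(104) − 1 ≈ 3.6444.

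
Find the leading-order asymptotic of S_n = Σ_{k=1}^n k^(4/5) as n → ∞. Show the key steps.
S_n ~ (5/9) · n^(9/5)

Integral comparison: Σ_{k=1}^n k^(4/5) = ∫_0^n x^(4/5) dx + O(n^(4/5)). The integral is n^(1 + 4/5) / (1 + 4/5) = n^((4+5)/5) / ((4+5)/5) = (5/9) · n^(9/5).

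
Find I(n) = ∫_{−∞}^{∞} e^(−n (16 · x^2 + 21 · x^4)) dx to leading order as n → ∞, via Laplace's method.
I(n) ~ sqrt(π/(16n))

φ(x) = 16 · x^2 + 21 · x^4 has its unique global minimum at x* = 0 (since φ'(x) = 32x + 84x^3 = 0 only at x = 0 for real x with both coefficients positive, and φ → ∞ as |x| → ∞). At x* = 0, φ(0) = 0 and φ''(0) = 32. Laplace's method then gives
  I(n) ~ sqrt(2π / (n · φ''(0))) · e^(−n φ(0)) = sqrt(2π / (32n)) = sqrt(π/(16n)).
The 21 · x^4 term contributes only at subleading order (an O(1/n) relative correction).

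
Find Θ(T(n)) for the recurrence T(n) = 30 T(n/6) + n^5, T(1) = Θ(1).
T(n) = Θ(n^5)

log_6 30 ≈ 1.898. f(n) = n^5 dominates n^(log_6 30) since 5 > 1.898, and the regularity condition a·f(n/b) = 30·(n/6)^5 = (30/7776)·n^5 ≤ c·f(n) holds with c = 30/7776 ≈ 0.00386 < 1. So this is Case 3: T(n) = Θ(f(n)) = Θ(n^5).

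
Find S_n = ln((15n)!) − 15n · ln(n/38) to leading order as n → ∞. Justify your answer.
S_n ~ 15n · (ln 570 − 1) + O(ln n)

Stirling: ln((15n)!) = 15n ln(15n) − 15n + O(ln n).
  S_n = 15n ln(15n) − 15n − 15n ln(n/38) + O(ln n)
      = 15n ln(15n) − 15n ln n + 15n ln 38 − 15n + O(ln n)
      = 15n ln 15 + 15n ln 38 − 15n + O(ln n)
      = 15n (ln 570 − 1) + O(ln n).
Numerically ln(570) − 1 ≈ 5.3456.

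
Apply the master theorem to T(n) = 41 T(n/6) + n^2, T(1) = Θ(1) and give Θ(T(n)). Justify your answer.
T(n) = Θ(n^(log_6 41))

Master theorem: compare f(n) = n^2 to n^(log_6 41) where log_6 41 ≈ 2.073. Since 2 < log_6 41, we have f(n) = O(n^(log_6 41 − ε)) for some ε > 0 — Case 1. Hence T(n) = Θ(n^(log_6 41)).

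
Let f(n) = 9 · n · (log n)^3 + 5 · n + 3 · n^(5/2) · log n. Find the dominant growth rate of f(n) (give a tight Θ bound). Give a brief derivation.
f(n) ∈ Θ(n^(5/2) · log n)

Compare the terms by growth order. For large n, n^a · (log n)^b dominates n^a' · (log n)^b' iff a > a', or (a = a' and b > b'). Ranking the 3 terms shows the dominant one is 3 · n^(5/2) · log n. Hence f(n) ∈ Θ(n^(5/2) · log n).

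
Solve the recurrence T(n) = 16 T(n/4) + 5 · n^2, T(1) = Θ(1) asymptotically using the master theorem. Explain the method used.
T(n) = Θ(n^2 log n)

log_4 16 = 2, and f(n) = 5 · n^2 = Θ(n^(log_4 16)). This is Case 2 of the master theorem: T(n) = Θ(f(n) · log n) = Θ(n^2 log n).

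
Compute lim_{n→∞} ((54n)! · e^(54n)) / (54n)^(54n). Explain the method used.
lim = ∞

Stirling: (54n)! ~ sqrt(2π·54n) · (54n/e)^(54n). Hence
  (54n)! · e^(54n) / (54n)^(54n) ~ sqrt(2π·54n) = sqrt(2π·54) · sqrt(n) → ∞.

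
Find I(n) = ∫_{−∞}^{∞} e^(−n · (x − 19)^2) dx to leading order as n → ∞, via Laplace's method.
I(n) = sqrt(π/n)

Here φ(x) = (x − 19)^2 has its unique minimum at x* = 19 with φ(x*) = 0 and φ''(x*) = 2. Laplace's method gives
  I(n) ~ e^(−n φ(x*)) · sqrt(2π / (n · φ''(x*))) = sqrt(2π / (2n)) = sqrt(π/n).
This is exact: substituting u = (x − 19)·sqrt(n) gives I(n) = (1/sqrt(n)) ∫_{−∞}^{∞} e^(−u^2) du = sqrt(π/n).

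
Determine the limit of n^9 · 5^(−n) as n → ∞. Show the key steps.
lim = 0

Exponentials with base > 1 dominate every fixed polynomial: for any fixed c, n^c / 5^n → 0 as n → ∞ (e.g. by the ratio test, or by writing 5^n = e^(n ln 5) and noting e^(n ln 5) / n^c → ∞). Hence n^9 · 5^(−n) = n^9 / 5^n → 0.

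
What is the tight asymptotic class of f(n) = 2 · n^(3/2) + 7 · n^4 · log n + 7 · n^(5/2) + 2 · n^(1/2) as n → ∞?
f(n) ∈ Θ(n^4 · log n)

Compare the terms by growth order. For large n, n^a · (log n)^b dominates n^a' · (log n)^b' iff a > a', or (a = a' and b > b'). Ranking the 4 terms shows the dominant one is 7 · n^4 · log n. Hence f(n) ∈ Θ(n^4 · log n).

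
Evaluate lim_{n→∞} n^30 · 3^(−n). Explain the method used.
lim = 0

Exponentials with base > 1 dominate every fixed polynomial: for any fixed c, n^c / 3^n → 0 as n → ∞ (e.g. by the ratio test, or by writing 3^n = e^(n ln 3) and noting e^(n ln 3) / n^c → ∞). Hence n^30 · 3^(−n) = n^30 / 3^n → 0.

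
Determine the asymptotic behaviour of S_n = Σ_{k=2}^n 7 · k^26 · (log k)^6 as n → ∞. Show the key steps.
S_n ~ 7 · n^27 · (log n)^6 / 27

By integral comparison, S_n = ∫_1^n 7 · x^26 · (log x)^6 dx + O(n^26 · (log n)^6). For the integral, the leading term of ∫_1^n x^26 (log x)^6 dx is n^27/27 · (log n)^6 (by repeated integration by parts; each step lowers the log-exponent and produces a relatively O(1/log n) correction). Hence S_n ~ 7 · n^27 · (log n)^6 / 27.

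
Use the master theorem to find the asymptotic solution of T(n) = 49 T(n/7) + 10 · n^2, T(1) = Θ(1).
T(n) = Θ(n^2 log n)

log_7 49 = 2, and f(n) = 10 · n^2 = Θ(n^(log_7 49)). This is Case 2 of the master theorem: T(n) = Θ(f(n) · log n) = Θ(n^2 log n).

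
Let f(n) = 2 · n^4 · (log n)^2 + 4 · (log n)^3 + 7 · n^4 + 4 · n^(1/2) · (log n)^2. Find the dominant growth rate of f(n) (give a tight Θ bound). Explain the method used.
f(n) ∈ Θ(n^4 · (log n)^2)

Compare the terms by growth order. For large n, n^a · (log n)^b dominates n^a' · (log n)^b' iff a > a', or (a = a' and b > b'). Ranking the 4 terms shows the dominant one is 2 · n^4 · (log n)^2. Hence f(n) ∈ Θ(n^4 · (log n)^2).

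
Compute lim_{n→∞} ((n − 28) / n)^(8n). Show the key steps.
lim = e^(−224)

Rewrite as (1 − 28/n)^(8n). By the standard limit (1 + x/n)^n → e^x, we have (1 − 28/n)^n → e^(−28), and raising to the 8th power gives e^(−224).
More precisely, ln[(1 − 28/n)^(8n)] = 8n · ln(1 − 28/n) = 8n · (-28/n + O(1/n^2)) = -224 + O(1/n) → -224.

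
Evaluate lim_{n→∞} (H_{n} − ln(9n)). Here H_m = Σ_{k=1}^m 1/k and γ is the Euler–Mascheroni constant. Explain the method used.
lim = −ln 9 + γ

By Euler-Maclaurin, H_m = ln m + γ + O(1/m). So
  H_{n} − ln(9n) = ln(n) + γ − ln(9n) + O(1/n)
                       = ln(1/9) + γ + O(1/n).
Hence the limit is ln(1/9) + γ.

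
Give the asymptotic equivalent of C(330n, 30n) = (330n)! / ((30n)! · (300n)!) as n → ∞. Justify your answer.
C(330n, 30n) ~ (285311670611/10000000000)^(30n) · sqrt(11/(20π·30n))

Write N = 30n. Apply Stirling to each factorial:
  (11N)! ~ sqrt(2π·11N) · (11N/e)^(11N),
  N! ~ sqrt(2π N) · (N/e)^N,
  (10N)! ~ sqrt(2π·10N) · (10N/e)^(10N).
The exponential factors combine to (11N)^(11N) / (N^N · (10N)^(10N)) = 11^(11N)/10^(10N) = (11^11/10^10)^N = (285311670611/10000000000)^N.
The square-root prefactors combine to sqrt(2π·11N) / (sqrt(2π N)·sqrt(2π·10N)) = sqrt(11 / (2π·10·N)) = sqrt(11/(20π·30n)).
Substituting N = 30n: C(330n, 30n) ~ (285311670611/10000000000)^(30n) · sqrt(11/(20π·30n)).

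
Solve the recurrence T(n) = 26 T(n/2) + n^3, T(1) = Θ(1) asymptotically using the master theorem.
T(n) = Θ(n^(log_2 26))

Master theorem: compare f(n) = n^3 to n^(log_2 26) where log_2 26 ≈ 4.700. Since 3 < log_2 26, we have f(n) = O(n^(log_2 26 − ε)) for some ε > 0 — Case 1. Hence T(n) = Θ(n^(log_2 26)).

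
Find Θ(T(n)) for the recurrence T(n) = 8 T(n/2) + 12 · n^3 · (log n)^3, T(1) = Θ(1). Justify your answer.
T(n) = Θ(n^3 · (log n)^4)

Here log_2 8 = 3 and f(n) = 12 · n^3 · (log n)^3 = Θ(n^(log_2 8) · (log n)^3). This is the extended Case 2 of the master theorem (f matches the critical exponent up to log factors), giving T(n) = Θ(n^(log_2 8) · (log n)^(3+1)) = Θ(n^3 · (log n)^4).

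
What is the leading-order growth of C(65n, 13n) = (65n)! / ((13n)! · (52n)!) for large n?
C(65n, 13n) ~ (3125/256)^(13n) · sqrt(5/(8π·13n))

Write N = 13n. Apply Stirling to each factorial:
  (5N)! ~ sqrt(2π·5N) · (5N/e)^(5N),
  N! ~ sqrt(2π N) · (N/e)^N,
  (4N)! ~ sqrt(2π·4N) · (4N/e)^(4N).
The exponential factors combine to (5N)^(5N) / (N^N · (4N)^(4N)) = 5^(5N)/4^(4N) = (5^5/4^4)^N = (3125/256)^N.
The square-root prefactors combine to sqrt(2π·5N) / (sqrt(2π N)·sqrt(2π·4N)) = sqrt(5 / (2π·4·N)) = sqrt(5/(8π·13n)).
Substituting N = 13n: C(65n, 13n) ~ (3125/256)^(13n) · sqrt(5/(8π·13n)).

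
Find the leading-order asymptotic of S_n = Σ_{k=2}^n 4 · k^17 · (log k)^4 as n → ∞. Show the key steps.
S_n ~ 2 · n^18 · (log n)^4 / 9

By integral comparison, S_n = ∫_1^n 4 · x^17 · (log x)^4 dx + O(n^17 · (log n)^4). For the integral, the leading term of ∫_1^n x^17 (log x)^4 dx is n^18/18 · (log n)^4 (by repeated integration by parts; each step lowers the log-exponent and produces a relatively O(1/log n) correction). Hence S_n ~ 2 · n^18 · (log n)^4 / 9.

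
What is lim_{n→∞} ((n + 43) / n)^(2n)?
lim = e^86

Rewrite as (1 + 43/n)^(2n). By the standard limit (1 + x/n)^n → e^x, we have (1 + 43/n)^n → e^43, and raising to the 2nd power gives e^86.
More precisely, ln[(1 + 43/n)^(2n)] = 2n · ln(1 + 43/n) = 2n · (43/n + O(1/n^2)) = 86 + O(1/n) → 86.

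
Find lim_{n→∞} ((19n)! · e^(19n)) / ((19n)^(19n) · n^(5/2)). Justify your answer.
lim = 0

Stirling: (19n)! ~ sqrt(2π·19n) · (19n/e)^(19n). Hence
  (19n)! · e^(19n) / (19n)^(19n) ~ sqrt(2π·19n).
Dividing by n^(5/2): sqrt(2π·19n) / n^(5/2) = sqrt(2π·19) · n^((1−5)/2), so the expression behaves like sqrt(2π·19) · n^((1−5)/2) → 0.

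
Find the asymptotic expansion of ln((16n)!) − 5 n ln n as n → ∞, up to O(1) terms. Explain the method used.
ln((16n)!) − 5 n ln n = 11 n ln n + 16(ln 16 − 1) n + (1/2) ln(2π·16n) + O(1/n)

Stirling: ln((16n)!) = 16n ln(16n) − 16n + (1/2) ln(2π·16n) + O(1/n).
Expand 16n ln(16n) = 16n (ln n + ln 16) = 16n ln n + 16n ln 16.
Subtract 5n ln n: leading term is (16 − 5) n ln n = 11 n ln n. The next term is 16n ln 16 − 16n = 16(ln 16 − 1) n. Then the (1/2) ln(2π·16n) correction.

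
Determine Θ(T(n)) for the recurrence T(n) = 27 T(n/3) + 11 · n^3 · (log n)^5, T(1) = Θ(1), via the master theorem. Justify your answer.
T(n) = Θ(n^3 · (log n)^6)

Here log_3 27 = 3 and f(n) = 11 · n^3 · (log n)^5 = Θ(n^(log_3 27) · (log n)^5). This is the extended Case 2 of the master theorem (f matches the critical exponent up to log factors), giving T(n) = Θ(n^(log_3 27) · (log n)^(5+1)) = Θ(n^3 · (log n)^6).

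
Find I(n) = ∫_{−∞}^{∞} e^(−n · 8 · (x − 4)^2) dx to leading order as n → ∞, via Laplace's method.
I(n) = sqrt(π/(8n))

Here φ(x) = 8 · (x − 4)^2 has its unique minimum at x* = 4 with φ(x*) = 0 and φ''(x*) = 16. Laplace's method gives
  I(n) ~ e^(−n φ(x*)) · sqrt(2π / (n · φ''(x*))) = sqrt(2π / (16n)) = sqrt(π/(8n)).
This is exact: substituting u = (x − 4)·sqrt(8n) gives I(n) = (1/sqrt(8n)) ∫_{−∞}^{∞} e^(−u^2) du = sqrt(π/(8n)).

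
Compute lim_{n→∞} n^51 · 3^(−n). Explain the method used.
lim = 0

Exponentials with base > 1 dominate every fixed polynomial: for any fixed c, n^c / 3^n → 0 as n → ∞ (e.g. by the ratio test, or by writing 3^n = e^(n ln 3) and noting e^(n ln 3) / n^c → ∞). Hence n^51 · 3^(−n) = n^51 / 3^n → 0.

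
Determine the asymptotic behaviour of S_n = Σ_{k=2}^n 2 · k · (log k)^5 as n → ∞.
S_n ~ n^2 · (log n)^5

By integral comparison, S_n = ∫_1^n 2 · x · (log x)^5 dx + O(n · (log n)^5). For the integral, the leading term of ∫_1^n x^1 (log x)^5 dx is n^2/2 · (log n)^5 (by repeated integration by parts; each step lowers the log-exponent and produces a relatively O(1/log n) correction). Hence S_n ~ n^2 · (log n)^5.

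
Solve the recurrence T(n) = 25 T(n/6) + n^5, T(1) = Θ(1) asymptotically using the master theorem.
T(n) = Θ(n^5)

log_6 25 ≈ 1.796. f(n) = n^5 dominates n^(log_6 25) since 5 > 1.796, and the regularity condition a·f(n/b) = 25·(n/6)^5 = (25/7776)·n^5 ≤ c·f(n) holds with c = 25/7776 ≈ 0.00322 < 1. So this is Case 3: T(n) = Θ(f(n)) = Θ(n^5).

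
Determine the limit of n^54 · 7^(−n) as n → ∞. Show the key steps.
lim = 0

Exponentials with base > 1 dominate every fixed polynomial: for any fixed c, n^c / 7^n → 0 as n → ∞ (e.g. by the ratio test, or by writing 7^n = e^(n ln 7) and noting e^(n ln 7) / n^c → ∞). Hence n^54 · 7^(−n) = n^54 / 7^n → 0.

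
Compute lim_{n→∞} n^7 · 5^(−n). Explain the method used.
lim = 0

Exponentials with base > 1 dominate every fixed polynomial: for any fixed c, n^c / 5^n → 0 as n → ∞ (e.g. by the ratio test, or by writing 5^n = e^(n ln 5) and noting e^(n ln 5) / n^c → ∞). Hence n^7 · 5^(−n) = n^7 / 5^n → 0.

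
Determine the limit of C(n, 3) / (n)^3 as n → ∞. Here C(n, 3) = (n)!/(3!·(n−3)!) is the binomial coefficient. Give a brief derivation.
lim = 1/3! = 1/6

With N = n → ∞: C(N, 3) / N^3 = [N(N−1)…(N−2)] / (3! · N^3) = (1/3!) · 1 · (1 − 1/n) · (1 − 2/n). Each factor → 1 as N → ∞, so the limit is 1/3! = 1/6.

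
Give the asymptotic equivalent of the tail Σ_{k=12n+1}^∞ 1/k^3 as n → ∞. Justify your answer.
Σ_{k>12n} 1/k^3 ~ 1/(2 · (12n)^2)

Compare to the integral: ∫_{12n}^∞ x^(−3) dx = [−x^(−2)/2]_{12n}^∞ = 1/((3−1)·(12n)^2). Euler-Maclaurin then gives
  Σ_{k>12n} 1/k^3 = ∫_{12n}^∞ dx/x^3 − 1/(2·(12n)^3) + O(1/(12n)^4).
(Equivalently this is ζ(3) − Σ_{k≤12n} 1/k^3.)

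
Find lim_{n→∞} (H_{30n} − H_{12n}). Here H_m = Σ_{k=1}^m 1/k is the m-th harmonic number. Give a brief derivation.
lim = ln(30/12) = ln(5/2)

Euler-Maclaurin gives H_m = ln m + γ + 1/(2m) + O(1/m^2). The γ and O(1/m) terms cancel in the difference:
  H_{30n} − H_{12n} = ln(30n) − ln(12n) + O(1/n) = ln(30/12) + O(1/n).
Hence the limit is ln(30/12) = ln(5/2).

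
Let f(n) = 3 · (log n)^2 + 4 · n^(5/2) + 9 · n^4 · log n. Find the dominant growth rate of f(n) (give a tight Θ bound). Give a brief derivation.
f(n) ∈ Θ(n^4 · log n)

Compare the terms by growth order. For large n, n^a · (log n)^b dominates n^a' · (log n)^b' iff a > a', or (a = a' and b > b'). Ranking the 3 terms shows the dominant one is 9 · n^4 · log n. Hence f(n) ∈ Θ(n^4 · log n).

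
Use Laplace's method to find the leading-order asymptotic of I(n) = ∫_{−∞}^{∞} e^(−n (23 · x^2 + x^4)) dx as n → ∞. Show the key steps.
I(n) ~ sqrt(π/(23n))

φ(x) = 23 · x^2 + x^4 has its unique global minimum at x* = 0 (since φ'(x) = 46x + 4x^3 = 0 only at x = 0 for real x with both coefficients positive, and φ → ∞ as |x| → ∞). At x* = 0, φ(0) = 0 and φ''(0) = 46. Laplace's method then gives
  I(n) ~ sqrt(2π / (n · φ''(0))) · e^(−n φ(0)) = sqrt(2π / (46n)) = sqrt(π/(23n)).
The x^4 term contributes only at subleading order (an O(1/n) relative correction).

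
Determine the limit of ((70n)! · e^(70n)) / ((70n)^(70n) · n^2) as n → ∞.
lim = 0

Stirling: (70n)! ~ sqrt(2π·70n) · (70n/e)^(70n). Hence
  (70n)! · e^(70n) / (70n)^(70n) ~ sqrt(2π·70n).
Dividing by n^2: sqrt(2π·70n) / n^2 = sqrt(2π·70) · n^((1−4)/2), so the expression behaves like sqrt(2π·70) · n^((1−4)/2) → 0.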